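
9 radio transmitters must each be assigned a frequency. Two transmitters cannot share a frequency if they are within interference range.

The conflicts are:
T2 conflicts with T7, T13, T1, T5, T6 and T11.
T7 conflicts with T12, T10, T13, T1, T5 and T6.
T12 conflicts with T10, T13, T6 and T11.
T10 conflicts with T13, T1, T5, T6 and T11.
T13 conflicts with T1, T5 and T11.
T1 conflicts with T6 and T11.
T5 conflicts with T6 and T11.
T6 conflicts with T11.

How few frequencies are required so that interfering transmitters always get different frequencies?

4

T2, T5, T6, T11 are mutually in conflict, so at least 4 frequencies are needed.
4 frequencies suffice: frequency 1 → {T13, T6}; frequency 2 → {T7, T11}; frequency 3 → {T2, T10}; frequency 4 → {T12, T1, T5}. Every pair that conflicts lands in different frequencies.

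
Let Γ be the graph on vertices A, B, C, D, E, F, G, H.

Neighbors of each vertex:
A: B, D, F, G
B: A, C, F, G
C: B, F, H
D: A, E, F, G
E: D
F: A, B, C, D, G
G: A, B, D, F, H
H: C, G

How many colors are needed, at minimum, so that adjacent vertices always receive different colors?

4

A, B, F, G form a clique, so at least 4 colors are needed.
A valid assignment using 4 colors: A=3, B=4, C=2, D=4, E=1, F=1, G=2, H=1. Each edge has distinct colors on its endpoints.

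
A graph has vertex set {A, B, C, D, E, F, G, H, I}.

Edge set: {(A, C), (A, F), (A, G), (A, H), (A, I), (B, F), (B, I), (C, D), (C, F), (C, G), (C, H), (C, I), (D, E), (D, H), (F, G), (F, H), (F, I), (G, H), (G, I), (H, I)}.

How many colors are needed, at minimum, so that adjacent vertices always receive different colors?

A, C, F, G, H, I are pairwise adjacent (a clique of size 6), so at least 6 colors are needed.
6 colors suffice: color 1 → {D, F}; color 2 → {B, C, E}; color 3 → {H}; color 4 → {I}; color 5 → {A}; color 6 → {G}. Each edge has distinct colors on its endpoints.

6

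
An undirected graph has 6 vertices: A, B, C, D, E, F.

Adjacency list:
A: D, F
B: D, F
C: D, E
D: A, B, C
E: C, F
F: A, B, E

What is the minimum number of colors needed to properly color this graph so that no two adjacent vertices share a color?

The cycle E-C-D-B-F-E has odd length 5, so it cannot be 2-colored; at least 3 colors are needed.
3 colors suffice: A=2, B=2, C=2, D=1, E=3, F=1. Every edge joins two different colors.

3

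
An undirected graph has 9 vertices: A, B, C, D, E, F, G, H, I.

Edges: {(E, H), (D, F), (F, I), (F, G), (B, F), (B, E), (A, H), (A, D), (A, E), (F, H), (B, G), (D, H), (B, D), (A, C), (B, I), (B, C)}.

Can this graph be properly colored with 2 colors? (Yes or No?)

A, E, H form a triangle, so at least 3 colors are needed.
So 2 colors are not enough.

No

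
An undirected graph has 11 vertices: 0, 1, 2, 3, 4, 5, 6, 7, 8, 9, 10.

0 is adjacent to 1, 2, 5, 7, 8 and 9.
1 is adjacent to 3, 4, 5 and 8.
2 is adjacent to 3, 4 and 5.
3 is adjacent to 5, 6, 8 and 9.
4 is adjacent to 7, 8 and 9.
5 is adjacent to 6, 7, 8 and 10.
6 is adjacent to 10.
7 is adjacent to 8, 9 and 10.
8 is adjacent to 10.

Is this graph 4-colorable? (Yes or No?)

Yes

The chromatic number is 4. 1, 3, 5, 8 are pairwise adjacent (a clique of size 4), so at least 4 colors are needed.
4 colors suffice: color a → {4, 5}; color b → {2, 6, 8, 9}; color c → {0, 3, 10}; color d → {1, 7}.
That is already a proper 4-coloring.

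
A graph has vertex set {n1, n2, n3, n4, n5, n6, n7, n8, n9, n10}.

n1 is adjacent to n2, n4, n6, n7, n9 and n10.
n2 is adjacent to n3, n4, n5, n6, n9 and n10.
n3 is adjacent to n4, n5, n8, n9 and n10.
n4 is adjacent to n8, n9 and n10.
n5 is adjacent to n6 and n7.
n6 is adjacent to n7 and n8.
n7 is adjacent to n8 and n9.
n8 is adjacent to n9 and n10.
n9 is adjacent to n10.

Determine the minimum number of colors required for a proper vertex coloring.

5

n1, n2, n4, n9, n10 are mutually adjacent (a clique of size 5), so at least 5 colors are needed.
5 colors suffice: color R → {n2, n8}; color B → {n6, n9}; color G → {n1, n3}; color Y → {n4, n7}; color P → {n5, n10}. Each edge has distinct colors on its endpoints.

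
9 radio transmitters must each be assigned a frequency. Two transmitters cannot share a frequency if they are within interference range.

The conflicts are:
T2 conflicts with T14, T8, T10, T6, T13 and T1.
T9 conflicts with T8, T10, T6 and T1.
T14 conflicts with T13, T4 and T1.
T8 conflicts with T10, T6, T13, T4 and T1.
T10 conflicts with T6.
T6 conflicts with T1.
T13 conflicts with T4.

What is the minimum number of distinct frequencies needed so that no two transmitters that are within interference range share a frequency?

4

T2, T8, T6, T1 pairwise conflict, so at least 4 frequencies are needed.
4 frequencies suffice: frequency 1 → {T14, T8}; frequency 2 → {T2, T9, T4}; frequency 3 → {T10, T13, T1}; frequency 4 → {T6}. Every pair that conflicts lands in different frequencies.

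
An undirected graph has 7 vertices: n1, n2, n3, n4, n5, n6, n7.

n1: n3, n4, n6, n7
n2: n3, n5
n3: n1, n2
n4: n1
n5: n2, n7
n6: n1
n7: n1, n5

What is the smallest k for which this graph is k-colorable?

The cycle n2-n3-n1-n7-n5-n2 has odd length 5, so it cannot be 2-colored; at least 3 colors are needed.
3 colors suffice: color 1 → {n1, n5}; color 2 → {n3, n4, n6, n7}; color 3 → {n2}. Each edge has distinct colors on its endpoints.

3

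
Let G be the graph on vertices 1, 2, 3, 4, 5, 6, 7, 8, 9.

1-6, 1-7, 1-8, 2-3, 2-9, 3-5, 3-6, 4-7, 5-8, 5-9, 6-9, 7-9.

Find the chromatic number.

The cycle 3-6-1-8-5-3 has odd length 5, so it cannot be 2-colored; at least 3 colors are needed.
3 colors suffice: 1=a, 2=b, 3=a, 4=a, 5=b, 6=b, 7=b, 8=c, 9=a. Each edge has distinct colors on its endpoints.

3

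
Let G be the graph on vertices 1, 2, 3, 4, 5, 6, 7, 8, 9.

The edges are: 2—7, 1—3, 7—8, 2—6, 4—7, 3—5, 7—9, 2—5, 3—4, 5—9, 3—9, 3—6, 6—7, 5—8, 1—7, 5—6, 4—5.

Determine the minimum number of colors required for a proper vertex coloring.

3

3, 5, 9 form a triangle, so at least 3 colors are needed.
3 colors suffice: color a → {5, 7}; color b → {2, 3, 8}; color c → {1, 4, 6, 9}. No two adjacent vertices share a color.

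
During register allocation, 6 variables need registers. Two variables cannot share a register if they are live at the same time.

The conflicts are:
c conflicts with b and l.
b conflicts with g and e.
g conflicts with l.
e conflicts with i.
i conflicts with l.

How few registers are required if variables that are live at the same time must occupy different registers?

3

The cycle e-b-c-l-i-e has odd length 5, so it cannot be 2-colored; at least 3 registers are needed.
3 registers suffice: register 1 → {b, l}; register 2 → {c, g, i}; register 3 → {e}. Every pair that conflicts lands in different registers.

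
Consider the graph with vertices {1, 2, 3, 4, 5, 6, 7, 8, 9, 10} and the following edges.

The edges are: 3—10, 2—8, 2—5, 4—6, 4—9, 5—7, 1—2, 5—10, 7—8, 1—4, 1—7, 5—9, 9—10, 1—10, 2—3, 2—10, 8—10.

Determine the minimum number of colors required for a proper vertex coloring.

2, 5, 10 form a triangle, so at least 3 colors are needed.
A valid assignment using 3 colors: 1=green, 2=blue, 3=green, 4=red, 5=green, 6=blue, 7=red, 8=green, 9=blue, 10=red. Every edge joins two different colors.

3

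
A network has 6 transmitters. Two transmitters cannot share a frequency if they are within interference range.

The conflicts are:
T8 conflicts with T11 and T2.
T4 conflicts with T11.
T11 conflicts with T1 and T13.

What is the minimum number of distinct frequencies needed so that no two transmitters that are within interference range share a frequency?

T11 and T13 conflict, so at least 2 frequencies are needed.
A valid assignment using 2 frequencies: T8=2, T4=2, T11=1, T1=2, T13=2, T2=1. No two conflicting transmitters share a frequency.

2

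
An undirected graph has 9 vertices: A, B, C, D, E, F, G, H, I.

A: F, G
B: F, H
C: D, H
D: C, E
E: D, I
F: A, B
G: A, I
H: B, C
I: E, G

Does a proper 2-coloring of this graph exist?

The cycle A-G-I-E-D-C-H-B-F-A has odd length 9, so it cannot be 2-colored; at least 3 colors are needed.
So 2 colors are not enough.

No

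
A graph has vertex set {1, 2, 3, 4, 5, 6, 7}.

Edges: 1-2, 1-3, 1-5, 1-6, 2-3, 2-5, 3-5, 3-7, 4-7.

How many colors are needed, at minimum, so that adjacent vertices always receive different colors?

4

1, 2, 3, 5 form a clique, so at least 4 colors are needed.
4 colors suffice: color a → {1, 7}; color b → {3, 4, 6}; color c → {2}; color d → {5}. Every edge joins two different colors.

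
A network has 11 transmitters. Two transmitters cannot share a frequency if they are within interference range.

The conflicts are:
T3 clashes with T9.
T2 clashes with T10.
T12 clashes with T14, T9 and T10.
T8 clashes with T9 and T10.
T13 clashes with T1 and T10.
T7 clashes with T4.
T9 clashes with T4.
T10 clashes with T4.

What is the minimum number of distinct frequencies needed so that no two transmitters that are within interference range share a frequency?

T12 and T14 conflict, so at least 2 frequencies are needed.
2 frequencies suffice: frequency 1 → {T7, T14, T9, T1, T10}; frequency 2 → {T3, T2, T12, T8, T13, T4}. Each listed conflict is separated.

2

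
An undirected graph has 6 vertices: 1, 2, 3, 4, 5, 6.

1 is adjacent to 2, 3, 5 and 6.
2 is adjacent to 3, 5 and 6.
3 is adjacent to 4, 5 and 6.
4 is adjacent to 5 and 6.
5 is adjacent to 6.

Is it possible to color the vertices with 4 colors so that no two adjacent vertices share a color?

No

1, 2, 3, 5, 6 are pairwise adjacent (a clique of size 5), so at least 5 colors are needed.
So 4 colors are not enough.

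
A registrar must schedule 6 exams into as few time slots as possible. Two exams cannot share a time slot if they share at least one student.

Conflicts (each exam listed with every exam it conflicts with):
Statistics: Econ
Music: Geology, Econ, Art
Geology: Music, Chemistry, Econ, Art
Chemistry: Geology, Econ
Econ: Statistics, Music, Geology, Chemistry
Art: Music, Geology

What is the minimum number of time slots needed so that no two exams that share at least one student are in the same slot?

3

Music, Geology, Econ are mutually in conflict, so at least 3 time slots are needed.
Using 3 time slots: Statistics=2, Music=3, Geology=2, Chemistry=3, Econ=1, Art=1. No two conflicting exams share a time slot.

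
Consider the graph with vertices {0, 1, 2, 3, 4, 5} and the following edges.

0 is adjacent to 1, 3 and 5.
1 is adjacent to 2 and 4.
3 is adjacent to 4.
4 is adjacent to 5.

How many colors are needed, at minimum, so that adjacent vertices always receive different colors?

0 and 3 are adjacent, so at least 2 colors are needed.
2 colors suffice: color a → {1, 3, 5}; color b → {0, 2, 4}. No two adjacent vertices share a color.

2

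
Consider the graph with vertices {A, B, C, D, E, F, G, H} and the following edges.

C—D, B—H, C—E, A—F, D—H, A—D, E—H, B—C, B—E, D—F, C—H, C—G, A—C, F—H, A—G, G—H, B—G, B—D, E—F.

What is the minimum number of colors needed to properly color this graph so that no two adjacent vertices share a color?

4

B, C, E, H are mutually adjacent (a clique of size 4), so at least 4 colors are needed.
4 colors suffice: color red → {A, H}; color blue → {C, F}; color green → {B}; color yellow → {D, E, G}. No two adjacent vertices share a color.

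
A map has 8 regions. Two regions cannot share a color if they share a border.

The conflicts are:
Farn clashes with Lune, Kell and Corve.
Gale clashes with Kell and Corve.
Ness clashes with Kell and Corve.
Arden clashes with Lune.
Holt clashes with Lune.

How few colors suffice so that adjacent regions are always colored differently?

2

Ness and Kell conflict, so at least 2 colors are needed.
A valid assignment using 2 colors: Farn=2, Gale=2, Ness=2, Arden=2, Holt=2, Lune=1, Kell=1, Corve=1. No two conflicting regions share a color.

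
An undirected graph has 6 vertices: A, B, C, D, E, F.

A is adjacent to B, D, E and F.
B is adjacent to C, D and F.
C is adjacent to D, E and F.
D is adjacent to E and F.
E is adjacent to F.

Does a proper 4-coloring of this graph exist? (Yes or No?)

The chromatic number is 4. A, D, E, F form a clique, so at least 4 colors are needed.
One proper 4-coloring: A=4, B=3, C=4, D=2, E=3, F=1.
That is already a proper 4-coloring.

Yes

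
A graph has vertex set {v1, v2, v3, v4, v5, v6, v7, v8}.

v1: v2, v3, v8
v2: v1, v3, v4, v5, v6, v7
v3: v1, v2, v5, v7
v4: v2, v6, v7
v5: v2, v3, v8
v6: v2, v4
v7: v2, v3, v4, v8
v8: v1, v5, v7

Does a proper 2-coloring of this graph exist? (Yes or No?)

No

v2, v4, v7 are pairwise adjacent, so at least 3 colors are needed.
So 2 colors are not enough.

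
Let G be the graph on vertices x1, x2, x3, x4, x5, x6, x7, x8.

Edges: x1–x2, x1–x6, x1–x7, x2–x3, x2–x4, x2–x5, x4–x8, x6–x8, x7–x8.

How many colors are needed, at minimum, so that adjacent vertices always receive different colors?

The cycle x6-x1-x2-x4-x8-x6 has odd length 5, so it cannot be 2-colored; at least 3 colors are needed.
3 colors suffice: x1=2, x2=1, x3=2, x4=2, x5=2, x6=3, x7=3, x8=1. Each edge has distinct colors on its endpoints.

3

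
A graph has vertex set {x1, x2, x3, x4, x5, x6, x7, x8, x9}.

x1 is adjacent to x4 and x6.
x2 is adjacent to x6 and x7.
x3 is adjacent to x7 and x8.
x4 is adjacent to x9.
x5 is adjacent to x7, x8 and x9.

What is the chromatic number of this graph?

3

The cycle x7-x5-x9-x4-x1-x6-x2-x7 has odd length 7, so it cannot be 2-colored; at least 3 colors are needed.
3 colors suffice: color R → {x3, x4, x5, x6}; color B → {x1, x7, x8, x9}; color G → {x2}. Every edge joins two different colors.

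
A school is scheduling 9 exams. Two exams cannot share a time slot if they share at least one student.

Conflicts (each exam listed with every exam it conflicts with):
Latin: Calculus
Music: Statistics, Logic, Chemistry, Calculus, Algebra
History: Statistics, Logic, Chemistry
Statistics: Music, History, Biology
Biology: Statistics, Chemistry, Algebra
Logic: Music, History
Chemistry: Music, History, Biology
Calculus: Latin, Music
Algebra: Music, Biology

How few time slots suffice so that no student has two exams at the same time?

2

Music and Algebra conflict, so at least 2 time slots are needed.
2 time slots suffice: Latin=1, Music=1, History=1, Statistics=2, Biology=1, Logic=2, Chemistry=2, Calculus=2, Algebra=2. Each listed conflict is separated.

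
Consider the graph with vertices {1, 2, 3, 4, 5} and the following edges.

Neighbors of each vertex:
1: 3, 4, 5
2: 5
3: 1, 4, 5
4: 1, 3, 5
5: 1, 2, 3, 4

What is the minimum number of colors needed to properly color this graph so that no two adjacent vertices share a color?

1, 3, 4, 5 form a clique, so at least 4 colors are needed.
4 colors suffice: color a → {5}; color b → {1, 2}; color c → {3}; color d → {4}. Every edge joins two different colors.

4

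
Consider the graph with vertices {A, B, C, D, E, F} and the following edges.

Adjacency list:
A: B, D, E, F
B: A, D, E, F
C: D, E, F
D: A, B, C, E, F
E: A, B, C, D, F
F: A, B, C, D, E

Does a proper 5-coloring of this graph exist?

The chromatic number is 5. A, B, D, E, F are pairwise adjacent (a clique of size 5), so at least 5 colors are needed.
5 colors suffice: color 1 → {E}; color 2 → {F}; color 3 → {D}; color 4 → {A, C}; color 5 → {B}.
That is already a proper 5-coloring.

Yes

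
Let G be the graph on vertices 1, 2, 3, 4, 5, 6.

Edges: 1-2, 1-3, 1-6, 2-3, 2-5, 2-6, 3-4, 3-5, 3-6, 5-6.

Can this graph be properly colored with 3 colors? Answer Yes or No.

1, 2, 3, 6 are mutually adjacent (a clique of size 4), so at least 4 colors are needed.
So 3 colors are not enough.

No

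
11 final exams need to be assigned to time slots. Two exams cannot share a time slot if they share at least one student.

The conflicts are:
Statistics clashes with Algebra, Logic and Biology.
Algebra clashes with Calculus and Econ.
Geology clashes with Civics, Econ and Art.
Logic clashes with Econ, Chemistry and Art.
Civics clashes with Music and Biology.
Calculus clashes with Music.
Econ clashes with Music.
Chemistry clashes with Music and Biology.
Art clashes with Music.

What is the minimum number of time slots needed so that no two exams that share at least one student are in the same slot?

2

Geology and Econ conflict, so at least 2 time slots are needed.
2 time slots suffice: Statistics=2, Algebra=1, Geology=1, Logic=1, Civics=2, Calculus=2, Econ=2, Chemistry=2, Art=2, Music=1, Biology=1. Each listed conflict is separated.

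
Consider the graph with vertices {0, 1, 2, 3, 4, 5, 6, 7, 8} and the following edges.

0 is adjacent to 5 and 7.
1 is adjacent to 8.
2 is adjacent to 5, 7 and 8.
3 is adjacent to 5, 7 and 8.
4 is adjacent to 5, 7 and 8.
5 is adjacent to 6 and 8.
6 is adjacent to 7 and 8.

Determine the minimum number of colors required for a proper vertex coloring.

3

5, 6, 8 are mutually adjacent, so at least 3 colors are needed.
3 colors suffice: color a → {7, 8}; color b → {1, 5}; color c → {0, 2, 3, 4, 6}. Every edge joins two different colors.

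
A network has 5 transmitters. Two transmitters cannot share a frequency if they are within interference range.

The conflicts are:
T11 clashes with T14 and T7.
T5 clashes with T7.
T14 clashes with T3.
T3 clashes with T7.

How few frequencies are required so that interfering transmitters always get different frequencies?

T3 and T7 conflict, so at least 2 frequencies are needed.
2 frequencies suffice: frequency 1 → {T14, T7}; frequency 2 → {T11, T5, T3}. No two conflicting transmitters share a frequency.

2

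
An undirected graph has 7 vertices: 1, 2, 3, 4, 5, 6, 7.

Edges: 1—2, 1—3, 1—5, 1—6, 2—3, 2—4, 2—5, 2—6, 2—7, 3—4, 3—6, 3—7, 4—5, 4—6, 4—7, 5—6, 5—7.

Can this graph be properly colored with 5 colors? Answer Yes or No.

The chromatic number is 4. 2, 4, 5, 6 form a clique, so at least 4 colors are needed.
4 colors suffice: 1=blue, 2=red, 3=green, 4=blue, 5=green, 6=yellow, 7=yellow.
Since 5 ≥ 4, a proper 5-coloring certainly exists.

Yes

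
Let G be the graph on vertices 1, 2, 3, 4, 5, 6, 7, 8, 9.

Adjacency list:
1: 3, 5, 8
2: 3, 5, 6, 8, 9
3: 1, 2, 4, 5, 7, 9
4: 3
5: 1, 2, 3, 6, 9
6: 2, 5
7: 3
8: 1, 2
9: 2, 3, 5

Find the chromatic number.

4

2, 3, 5, 9 form a clique, so at least 4 colors are needed.
4 colors suffice: color a → {3, 6, 8}; color b → {4, 5, 7}; color c → {1, 2}; color d → {9}. Each edge has distinct colors on its endpoints.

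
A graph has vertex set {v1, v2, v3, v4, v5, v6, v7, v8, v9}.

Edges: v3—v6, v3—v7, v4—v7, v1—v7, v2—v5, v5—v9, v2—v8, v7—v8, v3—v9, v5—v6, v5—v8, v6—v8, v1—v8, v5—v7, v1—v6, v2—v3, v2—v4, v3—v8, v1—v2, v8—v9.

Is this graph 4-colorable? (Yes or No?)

Yes

The chromatic number is 3. v5, v6, v8 are pairwise adjacent, so at least 3 colors are needed.
One proper 3-coloring: v1=3, v2=2, v3=3, v4=1, v5=3, v6=2, v7=2, v8=1, v9=2.
Since 4 ≥ 3, a proper 4-coloring certainly exists.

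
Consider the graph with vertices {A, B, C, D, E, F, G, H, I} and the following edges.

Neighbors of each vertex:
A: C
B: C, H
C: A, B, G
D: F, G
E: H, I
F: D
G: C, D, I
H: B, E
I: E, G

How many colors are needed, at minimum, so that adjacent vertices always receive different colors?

2

E and H are adjacent, so at least 2 colors are needed.
One proper 2-coloring: A=2, B=2, C=1, D=1, E=2, F=2, G=2, H=1, I=1. No two adjacent vertices share a color.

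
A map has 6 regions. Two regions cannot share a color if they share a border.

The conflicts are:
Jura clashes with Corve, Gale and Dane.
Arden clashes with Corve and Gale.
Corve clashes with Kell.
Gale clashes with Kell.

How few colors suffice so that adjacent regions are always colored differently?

Jura and Corve conflict, so at least 2 colors are needed.
2 colors suffice: color 1 → {Jura, Arden, Kell}; color 2 → {Corve, Gale, Dane}. Each listed conflict is separated.

2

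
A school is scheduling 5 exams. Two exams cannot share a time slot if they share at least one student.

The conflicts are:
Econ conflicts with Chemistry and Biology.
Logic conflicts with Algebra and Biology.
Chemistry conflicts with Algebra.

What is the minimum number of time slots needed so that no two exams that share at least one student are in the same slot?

The cycle Biology-Econ-Chemistry-Algebra-Logic-Biology has odd length 5, so it cannot be 2-colored; at least 3 time slots are needed.
3 time slots suffice: Econ=2, Logic=1, Chemistry=1, Algebra=2, Biology=3. Every pair that conflicts lands in different time slots.

3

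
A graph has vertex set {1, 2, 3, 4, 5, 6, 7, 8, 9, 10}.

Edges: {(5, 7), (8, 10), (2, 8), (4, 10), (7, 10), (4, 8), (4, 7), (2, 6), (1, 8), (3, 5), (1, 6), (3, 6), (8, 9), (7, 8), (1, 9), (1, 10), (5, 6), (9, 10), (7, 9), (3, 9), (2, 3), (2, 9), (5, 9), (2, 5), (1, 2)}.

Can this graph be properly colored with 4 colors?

Yes

The chromatic number is 4. 1, 2, 8, 9 are mutually adjacent (a clique of size 4), so at least 4 colors are needed.
4 colors suffice: color a → {4, 6, 9}; color b → {5, 8}; color c → {2, 10}; color d → {1, 3, 7}.
That is already a proper 4-coloring.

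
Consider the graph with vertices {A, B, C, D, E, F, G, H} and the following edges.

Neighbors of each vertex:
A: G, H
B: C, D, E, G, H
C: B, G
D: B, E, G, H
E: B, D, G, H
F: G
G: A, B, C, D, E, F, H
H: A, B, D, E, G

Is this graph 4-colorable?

B, D, E, G, H form a clique, so at least 5 colors are needed.
So 4 colors are not enough.

No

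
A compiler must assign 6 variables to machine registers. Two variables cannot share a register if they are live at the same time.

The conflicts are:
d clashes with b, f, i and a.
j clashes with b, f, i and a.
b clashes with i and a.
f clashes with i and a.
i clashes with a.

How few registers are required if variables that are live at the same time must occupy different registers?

j, f, i, a are mutually in conflict, so at least 4 registers are needed.
Using 4 registers: d=4, j=4, b=3, f=3, i=2, a=1. No two conflicting variables share a register.

4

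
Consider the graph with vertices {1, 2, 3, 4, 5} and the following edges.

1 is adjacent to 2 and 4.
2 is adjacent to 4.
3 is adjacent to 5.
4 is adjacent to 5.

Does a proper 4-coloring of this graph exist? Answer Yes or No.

Yes

The chromatic number is 3. 1, 2, 4 are pairwise adjacent, so at least 3 colors are needed.
3 colors suffice: 1=b, 2=c, 3=a, 4=a, 5=b.
Since 4 ≥ 3, a proper 4-coloring certainly exists.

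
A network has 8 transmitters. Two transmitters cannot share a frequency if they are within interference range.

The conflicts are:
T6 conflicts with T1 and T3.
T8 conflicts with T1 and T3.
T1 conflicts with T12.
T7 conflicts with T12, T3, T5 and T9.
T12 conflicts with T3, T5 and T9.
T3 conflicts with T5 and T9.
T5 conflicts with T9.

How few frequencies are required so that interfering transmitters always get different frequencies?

5

T7, T12, T3, T5, T9 all conflict with each other, so at least 5 frequencies are needed.
A valid assignment using 5 frequencies: T6=2, T8=2, T1=1, T7=4, T12=2, T3=1, T5=5, T9=3. Every pair that conflicts lands in different frequencies.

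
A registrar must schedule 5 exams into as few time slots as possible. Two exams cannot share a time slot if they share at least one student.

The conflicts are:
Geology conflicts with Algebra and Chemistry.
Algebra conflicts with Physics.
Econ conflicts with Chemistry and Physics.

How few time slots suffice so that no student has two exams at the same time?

The cycle Physics-Algebra-Geology-Chemistry-Econ-Physics has odd length 5, so it cannot be 2-colored; at least 3 time slots are needed.
Using 3 time slots: Geology=1, Algebra=2, Econ=3, Chemistry=2, Physics=1. No two conflicting exams share a time slot.

3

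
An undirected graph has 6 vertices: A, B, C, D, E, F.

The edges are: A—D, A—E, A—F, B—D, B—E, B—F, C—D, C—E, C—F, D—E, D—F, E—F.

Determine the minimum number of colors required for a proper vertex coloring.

4

C, D, E, F are pairwise adjacent (a clique of size 4), so at least 4 colors are needed.
A valid assignment using 4 colors: A=yellow, B=yellow, C=yellow, D=blue, E=green, F=red. Each edge has distinct colors on its endpoints.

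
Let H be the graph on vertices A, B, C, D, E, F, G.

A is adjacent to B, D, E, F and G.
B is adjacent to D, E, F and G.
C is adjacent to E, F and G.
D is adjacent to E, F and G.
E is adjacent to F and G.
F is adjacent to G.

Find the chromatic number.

A, B, D, E, F, G form a clique, so at least 6 colors are needed.
6 colors suffice: color 1 → {E}; color 2 → {G}; color 3 → {F}; color 4 → {C, D}; color 5 → {B}; color 6 → {A}. Every edge joins two different colors.

6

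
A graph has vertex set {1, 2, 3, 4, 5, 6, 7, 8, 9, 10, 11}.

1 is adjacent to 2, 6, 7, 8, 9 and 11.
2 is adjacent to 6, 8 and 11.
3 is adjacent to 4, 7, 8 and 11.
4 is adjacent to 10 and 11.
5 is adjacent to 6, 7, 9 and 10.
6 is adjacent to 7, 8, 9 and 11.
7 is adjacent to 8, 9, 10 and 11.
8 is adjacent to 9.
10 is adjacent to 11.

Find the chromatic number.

5

1, 6, 7, 8, 9 are pairwise adjacent (a clique of size 5), so at least 5 colors are needed.
5 colors suffice: color a → {2, 4, 7}; color b → {3, 6, 10}; color c → {5, 8, 11}; color d → {1}; color e → {9}. No two adjacent vertices share a color.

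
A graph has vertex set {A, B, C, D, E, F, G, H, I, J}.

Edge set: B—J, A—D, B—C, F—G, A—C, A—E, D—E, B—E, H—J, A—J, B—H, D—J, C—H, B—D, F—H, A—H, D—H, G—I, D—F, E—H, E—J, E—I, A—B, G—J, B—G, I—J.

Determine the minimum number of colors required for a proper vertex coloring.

A, B, D, E, H, J form a clique, so at least 6 colors are needed.
6 colors suffice: A=4, B=2, C=1, D=6, E=5, F=1, G=3, H=3, I=2, J=1. Every edge joins two different colors.

6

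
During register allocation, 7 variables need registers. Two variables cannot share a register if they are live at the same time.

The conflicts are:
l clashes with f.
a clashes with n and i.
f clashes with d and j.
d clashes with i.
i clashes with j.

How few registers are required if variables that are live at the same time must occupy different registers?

2

i and j conflict, so at least 2 registers are needed.
A valid assignment using 2 registers: l=2, a=2, f=1, n=1, d=2, i=1, j=2. Every pair that conflicts lands in different registers.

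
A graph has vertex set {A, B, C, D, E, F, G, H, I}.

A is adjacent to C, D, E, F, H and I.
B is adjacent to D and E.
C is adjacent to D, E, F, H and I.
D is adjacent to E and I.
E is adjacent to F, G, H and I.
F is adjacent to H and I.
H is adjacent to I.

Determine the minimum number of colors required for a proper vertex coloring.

6

A, C, E, F, H, I form a clique, so at least 6 colors are needed.
6 colors suffice: color 1 → {E}; color 2 → {A, B, G}; color 3 → {I}; color 4 → {C}; color 5 → {D, H}; color 6 → {F}. No two adjacent vertices share a color.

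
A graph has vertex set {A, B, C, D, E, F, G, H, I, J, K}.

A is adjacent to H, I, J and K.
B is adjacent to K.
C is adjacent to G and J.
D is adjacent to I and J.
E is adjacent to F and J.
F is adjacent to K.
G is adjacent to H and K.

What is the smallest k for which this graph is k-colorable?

3

The cycle A-H-G-C-J-A has odd length 5, so it cannot be 2-colored; at least 3 colors are needed.
A valid assignment using 3 colors: A=2, B=2, C=3, D=2, E=3, F=2, G=2, H=1, I=1, J=1, K=1. Each edge has distinct colors on its endpoints.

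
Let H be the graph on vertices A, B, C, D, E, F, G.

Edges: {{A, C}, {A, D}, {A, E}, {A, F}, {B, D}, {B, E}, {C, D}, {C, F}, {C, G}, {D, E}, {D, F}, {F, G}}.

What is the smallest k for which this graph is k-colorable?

4

A, C, D, F are pairwise adjacent (a clique of size 4), so at least 4 colors are needed.
4 colors suffice: A=2, B=2, C=3, D=1, E=3, F=4, G=1. No two adjacent vertices share a color.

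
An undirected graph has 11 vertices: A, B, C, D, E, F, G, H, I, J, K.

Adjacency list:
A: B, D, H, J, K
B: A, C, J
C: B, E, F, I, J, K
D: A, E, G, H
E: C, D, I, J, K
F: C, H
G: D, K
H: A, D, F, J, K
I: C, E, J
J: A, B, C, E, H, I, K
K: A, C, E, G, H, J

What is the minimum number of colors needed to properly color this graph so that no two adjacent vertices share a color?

4

C, E, J, K are mutually adjacent (a clique of size 4), so at least 4 colors are needed.
4 colors suffice: A=4, B=3, C=2, D=1, E=4, F=1, G=2, H=2, I=3, J=1, K=3. No two adjacent vertices share a color.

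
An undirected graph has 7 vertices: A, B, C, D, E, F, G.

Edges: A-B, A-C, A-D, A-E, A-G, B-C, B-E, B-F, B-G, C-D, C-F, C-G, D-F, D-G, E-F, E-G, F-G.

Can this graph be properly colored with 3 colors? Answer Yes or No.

No

A, B, C, G are mutually adjacent (a clique of size 4), so at least 4 colors are needed.
So 3 colors are not enough.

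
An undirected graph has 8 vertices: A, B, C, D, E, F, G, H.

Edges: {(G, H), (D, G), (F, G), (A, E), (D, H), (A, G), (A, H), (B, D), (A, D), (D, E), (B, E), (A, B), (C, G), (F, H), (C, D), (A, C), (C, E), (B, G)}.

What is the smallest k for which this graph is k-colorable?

4

A, C, D, E form a clique, so at least 4 colors are needed.
4 colors suffice: color 1 → {A, F}; color 2 → {E, G}; color 3 → {D}; color 4 → {B, C, H}. Every edge joins two different colors.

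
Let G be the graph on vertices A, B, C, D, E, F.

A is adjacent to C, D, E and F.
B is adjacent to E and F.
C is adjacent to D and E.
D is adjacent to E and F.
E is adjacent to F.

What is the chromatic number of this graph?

4

A, D, E, F are pairwise adjacent (a clique of size 4), so at least 4 colors are needed.
4 colors suffice: color 1 → {E}; color 2 → {B, D}; color 3 → {A}; color 4 → {C, F}. Each edge has distinct colors on its endpoints.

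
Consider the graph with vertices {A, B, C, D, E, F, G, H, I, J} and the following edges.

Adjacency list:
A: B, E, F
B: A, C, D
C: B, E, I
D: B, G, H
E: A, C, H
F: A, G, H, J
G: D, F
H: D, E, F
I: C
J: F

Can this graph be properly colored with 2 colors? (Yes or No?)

The cycle F-G-D-B-A-F has odd length 5, so it cannot be 2-colored; at least 3 colors are needed.
So 2 colors are not enough.

No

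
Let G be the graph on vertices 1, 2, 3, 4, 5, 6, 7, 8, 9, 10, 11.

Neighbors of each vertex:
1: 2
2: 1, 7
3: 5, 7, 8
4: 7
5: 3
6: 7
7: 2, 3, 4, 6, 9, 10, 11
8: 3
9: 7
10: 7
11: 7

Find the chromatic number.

2

3 and 5 are adjacent, so at least 2 colors are needed.
2 colors suffice: 1=a, 2=b, 3=b, 4=b, 5=a, 6=b, 7=a, 8=a, 9=b, 10=b, 11=b. No two adjacent vertices share a color.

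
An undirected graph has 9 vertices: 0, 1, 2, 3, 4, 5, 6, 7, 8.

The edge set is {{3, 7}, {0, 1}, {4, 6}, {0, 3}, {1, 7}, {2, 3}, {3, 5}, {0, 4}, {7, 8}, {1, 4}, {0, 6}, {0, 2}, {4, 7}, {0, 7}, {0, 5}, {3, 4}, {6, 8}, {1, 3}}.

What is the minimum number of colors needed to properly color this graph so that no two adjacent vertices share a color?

0, 1, 3, 4, 7 are mutually adjacent (a clique of size 5), so at least 5 colors are needed.
5 colors suffice: color red → {0, 8}; color blue → {3, 6}; color green → {2, 4, 5}; color yellow → {7}; color purple → {1}. Each edge has distinct colors on its endpoints.

5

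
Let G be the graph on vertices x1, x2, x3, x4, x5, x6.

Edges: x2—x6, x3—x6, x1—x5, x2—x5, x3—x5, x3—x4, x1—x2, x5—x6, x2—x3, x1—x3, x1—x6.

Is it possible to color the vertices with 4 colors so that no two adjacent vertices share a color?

x1, x2, x3, x5, x6 form a clique, so at least 5 colors are needed.
So 4 colors are not enough.

No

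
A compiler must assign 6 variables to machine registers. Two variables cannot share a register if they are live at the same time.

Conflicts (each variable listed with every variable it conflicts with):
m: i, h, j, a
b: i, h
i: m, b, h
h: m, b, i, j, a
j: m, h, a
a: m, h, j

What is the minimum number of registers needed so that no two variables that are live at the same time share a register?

m, h, j, a pairwise conflict, so at least 4 registers are needed.
A valid assignment using 4 registers: m=2, b=2, i=3, h=1, j=3, a=4. No two conflicting variables share a register.

4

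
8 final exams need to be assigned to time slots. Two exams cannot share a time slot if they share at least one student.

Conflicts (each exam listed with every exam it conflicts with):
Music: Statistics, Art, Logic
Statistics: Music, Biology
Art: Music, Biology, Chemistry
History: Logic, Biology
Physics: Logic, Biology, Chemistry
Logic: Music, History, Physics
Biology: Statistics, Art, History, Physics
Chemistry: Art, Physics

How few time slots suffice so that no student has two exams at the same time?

The cycle Logic-Music-Statistics-Biology-Physics-Logic has odd length 5, so it cannot be 2-colored; at least 3 time slots are needed.
3 time slots suffice: Music=2, Statistics=3, Art=3, History=2, Physics=2, Logic=1, Biology=1, Chemistry=1. Each listed conflict is separated.

3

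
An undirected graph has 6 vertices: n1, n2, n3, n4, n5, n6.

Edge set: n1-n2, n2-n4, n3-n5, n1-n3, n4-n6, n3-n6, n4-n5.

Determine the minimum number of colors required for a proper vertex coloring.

3

The cycle n3-n6-n4-n2-n1-n3 has odd length 5, so it cannot be 2-colored; at least 3 colors are needed.
3 colors suffice: n1=G, n2=B, n3=R, n4=R, n5=B, n6=B. No two adjacent vertices share a color.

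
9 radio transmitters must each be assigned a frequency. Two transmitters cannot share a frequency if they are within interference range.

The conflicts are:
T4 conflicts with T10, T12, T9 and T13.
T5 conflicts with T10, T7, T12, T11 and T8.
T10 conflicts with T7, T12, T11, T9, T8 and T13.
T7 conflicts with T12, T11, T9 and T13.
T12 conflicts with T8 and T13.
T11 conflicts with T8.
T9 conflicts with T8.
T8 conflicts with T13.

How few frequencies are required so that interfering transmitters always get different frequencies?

4

T5, T10, T7, T11 pairwise conflict, so at least 4 frequencies are needed.
4 frequencies suffice: frequency 1 → {T10}; frequency 2 → {T4, T7, T8}; frequency 3 → {T12, T11, T9}; frequency 4 → {T5, T13}. Every pair that conflicts lands in different frequencies.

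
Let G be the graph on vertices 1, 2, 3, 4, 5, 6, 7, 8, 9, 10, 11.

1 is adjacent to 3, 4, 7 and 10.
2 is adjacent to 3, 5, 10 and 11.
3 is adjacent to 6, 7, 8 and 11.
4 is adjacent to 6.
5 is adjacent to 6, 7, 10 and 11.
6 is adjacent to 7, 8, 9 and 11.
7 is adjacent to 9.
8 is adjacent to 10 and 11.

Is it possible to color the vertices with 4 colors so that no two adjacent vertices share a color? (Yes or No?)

Yes

The chromatic number is 4. 3, 6, 8, 11 are pairwise adjacent (a clique of size 4), so at least 4 colors are needed.
4 colors suffice: 1=red, 2=red, 3=blue, 4=blue, 5=blue, 6=red, 7=green, 8=yellow, 9=blue, 10=green, 11=green.
That is already a proper 4-coloring.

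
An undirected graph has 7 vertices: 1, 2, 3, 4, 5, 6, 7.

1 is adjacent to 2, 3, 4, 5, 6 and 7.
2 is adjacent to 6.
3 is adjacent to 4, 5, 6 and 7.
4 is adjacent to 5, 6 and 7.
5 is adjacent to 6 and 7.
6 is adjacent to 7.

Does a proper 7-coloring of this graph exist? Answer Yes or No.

Yes

The chromatic number is 6. 1, 3, 4, 5, 6, 7 are mutually adjacent (a clique of size 6), so at least 6 colors are needed.
One proper 6-coloring: 1=red, 2=green, 3=yellow, 4=green, 5=purple, 6=blue, 7=orange.
Since 7 ≥ 6, a proper 7-coloring certainly exists.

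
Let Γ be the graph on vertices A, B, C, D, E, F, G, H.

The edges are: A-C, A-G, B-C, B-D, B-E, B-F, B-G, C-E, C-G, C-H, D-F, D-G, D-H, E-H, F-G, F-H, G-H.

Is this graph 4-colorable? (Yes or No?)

The chromatic number is 4. B, D, F, G form a clique, so at least 4 colors are needed.
4 colors suffice: color red → {E, G}; color blue → {A, B, H}; color green → {C, D}; color yellow → {F}.
That is already a proper 4-coloring.

Yes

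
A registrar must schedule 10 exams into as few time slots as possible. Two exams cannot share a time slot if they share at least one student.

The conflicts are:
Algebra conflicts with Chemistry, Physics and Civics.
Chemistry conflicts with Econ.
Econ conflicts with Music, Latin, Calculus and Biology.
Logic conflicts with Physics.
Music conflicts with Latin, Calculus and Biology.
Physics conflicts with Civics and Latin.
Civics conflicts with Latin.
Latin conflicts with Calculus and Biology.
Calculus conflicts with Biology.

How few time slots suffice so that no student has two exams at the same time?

Econ, Music, Latin, Calculus, Biology are mutually in conflict, so at least 5 time slots are needed.
A valid assignment using 5 time slots: Algebra=1, Chemistry=3, Econ=2, Logic=1, Music=4, Physics=2, Civics=3, Latin=1, Calculus=3, Biology=5. Each listed conflict is separated.

5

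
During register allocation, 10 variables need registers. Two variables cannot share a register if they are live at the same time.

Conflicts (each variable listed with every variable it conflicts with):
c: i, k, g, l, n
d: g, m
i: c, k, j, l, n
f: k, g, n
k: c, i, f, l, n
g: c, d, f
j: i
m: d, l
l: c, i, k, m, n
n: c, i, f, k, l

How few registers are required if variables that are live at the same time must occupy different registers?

c, i, k, l, n pairwise conflict, so at least 5 registers are needed.
Using 5 registers: c=1, d=1, i=5, f=1, k=4, g=2, j=1, m=2, l=3, n=2. Every pair that conflicts lands in different registers.

5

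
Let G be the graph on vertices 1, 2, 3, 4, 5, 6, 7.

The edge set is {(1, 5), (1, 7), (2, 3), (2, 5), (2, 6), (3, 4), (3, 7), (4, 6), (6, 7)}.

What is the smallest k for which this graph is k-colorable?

The cycle 6-7-1-5-2-6 has odd length 5, so it cannot be 2-colored; at least 3 colors are needed.
3 colors suffice: color a → {2, 4, 7}; color b → {1, 3, 6}; color c → {5}. Each edge has distinct colors on its endpoints.

3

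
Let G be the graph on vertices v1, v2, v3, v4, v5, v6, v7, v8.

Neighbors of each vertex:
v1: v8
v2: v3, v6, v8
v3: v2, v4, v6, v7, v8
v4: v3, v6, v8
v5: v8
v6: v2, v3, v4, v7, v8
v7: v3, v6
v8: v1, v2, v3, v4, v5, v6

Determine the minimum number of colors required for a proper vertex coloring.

v2, v3, v6, v8 are pairwise adjacent (a clique of size 4), so at least 4 colors are needed.
4 colors suffice: color 1 → {v7, v8}; color 2 → {v1, v5, v6}; color 3 → {v3}; color 4 → {v2, v4}. Each edge has distinct colors on its endpoints.

4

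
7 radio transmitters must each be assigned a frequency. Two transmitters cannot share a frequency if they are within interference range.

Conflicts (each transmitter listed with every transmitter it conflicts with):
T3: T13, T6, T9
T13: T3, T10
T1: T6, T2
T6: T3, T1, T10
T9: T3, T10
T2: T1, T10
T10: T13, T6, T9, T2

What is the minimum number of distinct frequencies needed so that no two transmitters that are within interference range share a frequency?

2

T13 and T10 conflict, so at least 2 frequencies are needed.
2 frequencies suffice: frequency 1 → {T3, T1, T10}; frequency 2 → {T13, T6, T9, T2}. No two conflicting transmitters share a frequency.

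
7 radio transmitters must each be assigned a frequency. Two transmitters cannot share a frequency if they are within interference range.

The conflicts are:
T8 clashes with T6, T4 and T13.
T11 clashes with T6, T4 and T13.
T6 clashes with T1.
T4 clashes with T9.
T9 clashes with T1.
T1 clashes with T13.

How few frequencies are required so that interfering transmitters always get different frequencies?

The cycle T1-T13-T8-T4-T9-T1 has odd length 5, so it cannot be 2-colored; at least 3 frequencies are needed.
3 frequencies suffice: frequency 1 → {T8, T11, T1}; frequency 2 → {T6, T4, T13}; frequency 3 → {T9}. Every pair that conflicts lands in different frequencies.

3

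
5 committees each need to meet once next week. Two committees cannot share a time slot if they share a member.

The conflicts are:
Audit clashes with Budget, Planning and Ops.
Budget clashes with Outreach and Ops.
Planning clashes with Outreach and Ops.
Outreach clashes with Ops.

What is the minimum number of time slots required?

3

Audit, Planning, Ops pairwise conflict, so at least 3 time slots are needed.
3 time slots suffice: time slot 1 → {Ops}; time slot 2 → {Budget, Planning}; time slot 3 → {Audit, Outreach}. No two conflicting committees share a time slot.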